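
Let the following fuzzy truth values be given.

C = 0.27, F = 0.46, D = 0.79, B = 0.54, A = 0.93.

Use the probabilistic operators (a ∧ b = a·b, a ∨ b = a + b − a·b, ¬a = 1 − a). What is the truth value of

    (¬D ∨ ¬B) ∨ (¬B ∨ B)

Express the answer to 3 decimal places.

¬D = 1 − 0.7900 = 0.2100
¬B = 1 − 0.5400 = 0.4600
¬D ∨ ¬B = a + b − a·b on (0.2100, 0.4600) = 0.5734
¬B = 1 − 0.5400 = 0.4600
¬B ∨ B = a + b − a·b on (0.4600, 0.5400) = 0.7516
(¬D ∨ ¬B) ∨ (¬B ∨ B) = a + b − a·b on (0.5734, 0.7516) = 0.8940

0.894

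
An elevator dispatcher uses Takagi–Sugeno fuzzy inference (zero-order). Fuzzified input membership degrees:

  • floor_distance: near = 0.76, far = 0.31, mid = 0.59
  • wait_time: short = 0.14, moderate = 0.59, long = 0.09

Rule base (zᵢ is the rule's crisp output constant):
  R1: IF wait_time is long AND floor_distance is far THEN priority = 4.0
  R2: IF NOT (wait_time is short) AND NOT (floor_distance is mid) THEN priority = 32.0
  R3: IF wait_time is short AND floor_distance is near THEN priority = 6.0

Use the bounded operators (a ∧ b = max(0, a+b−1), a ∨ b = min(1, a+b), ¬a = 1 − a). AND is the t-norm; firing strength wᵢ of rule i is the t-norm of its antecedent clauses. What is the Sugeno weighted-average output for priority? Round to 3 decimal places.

32.000

R1 (z=4.0): long=0.09, far=0.31; AND[max(0, a+b−1)] → w = 0.00
R2 (z=32.0): ¬short=1−0.14=0.86, ¬mid=1−0.59=0.41; AND[max(0, a+b−1)] → w = 0.27
R3 (z=6.0): short=0.14, near=0.76; AND[max(0, a+b−1)] → w = 0.00
Weighted average = (0.00·4.0 + 0.27·32.0 + 0.00·6.0) / (0.00 + 0.27 + 0.00)
  = 8.6400 / 0.2700 = 32.000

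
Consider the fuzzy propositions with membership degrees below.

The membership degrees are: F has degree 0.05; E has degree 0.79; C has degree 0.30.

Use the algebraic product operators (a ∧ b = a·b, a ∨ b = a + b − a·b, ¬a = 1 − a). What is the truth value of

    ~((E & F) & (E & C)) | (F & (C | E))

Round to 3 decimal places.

0.991

E & F = a·b on (0.7900, 0.0500) = 0.0395
E & C = a·b on (0.7900, 0.3000) = 0.2370
(E & F) & (E & C) = a·b on (0.0395, 0.2370) = 0.0094
~((E & F) & (E & C)) = 1 − 0.0094 = 0.9906
C | E = a + b − a·b on (0.3000, 0.7900) = 0.8530
F & (C | E) = a·b on (0.0500, 0.8530) = 0.0427
~((E & F) & (E & C)) | (F & (C | E)) = a + b − a·b on (0.9906, 0.0427) = 0.9910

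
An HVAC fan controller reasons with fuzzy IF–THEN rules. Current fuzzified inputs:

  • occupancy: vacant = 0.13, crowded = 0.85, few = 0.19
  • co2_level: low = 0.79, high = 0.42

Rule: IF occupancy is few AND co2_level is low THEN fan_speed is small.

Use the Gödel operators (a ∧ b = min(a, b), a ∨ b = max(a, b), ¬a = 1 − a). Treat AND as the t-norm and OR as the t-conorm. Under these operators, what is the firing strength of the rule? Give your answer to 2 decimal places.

firing strength: few=0.19, low=0.79; AND[min(a, b)] → w = 0.19

0.19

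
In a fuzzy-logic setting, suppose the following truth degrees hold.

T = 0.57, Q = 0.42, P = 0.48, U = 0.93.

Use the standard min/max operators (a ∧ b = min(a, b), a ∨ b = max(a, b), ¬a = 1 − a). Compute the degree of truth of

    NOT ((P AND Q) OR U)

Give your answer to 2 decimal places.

0.07

P AND Q = min(a, b) on (0.48, 0.42) = 0.42
(P AND Q) OR U = max(a, b) on (0.42, 0.93) = 0.93
NOT ((P AND Q) OR U) = 1 − 0.93 = 0.07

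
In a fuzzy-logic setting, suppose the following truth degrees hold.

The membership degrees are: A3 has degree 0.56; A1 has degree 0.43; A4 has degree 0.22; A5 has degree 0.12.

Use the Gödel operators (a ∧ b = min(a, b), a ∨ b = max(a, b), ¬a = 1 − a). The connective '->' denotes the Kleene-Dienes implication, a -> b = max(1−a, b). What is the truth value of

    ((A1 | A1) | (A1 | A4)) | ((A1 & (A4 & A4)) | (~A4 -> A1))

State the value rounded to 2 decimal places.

A1 | A1 = max(a, b) on (0.43, 0.43) = 0.43
A1 | A4 = max(a, b) on (0.43, 0.22) = 0.43
(A1 | A1) | (A1 | A4) = max(a, b) on (0.43, 0.43) = 0.43
A4 & A4 = min(a, b) on (0.22, 0.22) = 0.22
A1 & (A4 & A4) = min(a, b) on (0.43, 0.22) = 0.22
~A4 = 1 − 0.22 = 0.78
~A4 -> A1  [Kleene-Dienes: max(1−a, b)] with a=0.78, b=0.43 → 0.43
(A1 & (A4 & A4)) | (~A4 -> A1) = max(a, b) on (0.22, 0.43) = 0.43
((A1 | A1) | (A1 | A4)) | ((A1 & (A4 & A4)) | (~A4 -> A1)) = max(a, b) on (0.43, 0.43) = 0.43

0.43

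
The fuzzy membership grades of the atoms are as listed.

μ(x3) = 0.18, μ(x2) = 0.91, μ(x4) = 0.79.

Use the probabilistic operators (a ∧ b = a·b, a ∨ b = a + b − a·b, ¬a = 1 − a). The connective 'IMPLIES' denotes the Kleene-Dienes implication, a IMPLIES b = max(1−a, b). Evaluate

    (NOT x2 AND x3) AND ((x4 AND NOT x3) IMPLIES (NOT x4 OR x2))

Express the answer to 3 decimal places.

0.015

NOT x2 = 1 − 0.9100 = 0.0900
NOT x2 AND x3 = a·b on (0.0900, 0.1800) = 0.0162
NOT x3 = 1 − 0.1800 = 0.8200
x4 AND NOT x3 = a·b on (0.7900, 0.8200) = 0.6478
NOT x4 = 1 − 0.7900 = 0.2100
NOT x4 OR x2 = a + b − a·b on (0.2100, 0.9100) = 0.9289
(x4 AND NOT x3) IMPLIES (NOT x4 OR x2)  [Kleene-Dienes: max(1−a, b)] with a=0.6478, b=0.9289 → 0.9289
(NOT x2 AND x3) AND ((x4 AND NOT x3) IMPLIES (NOT x4 OR x2)) = a·b on (0.0162, 0.9289) = 0.0150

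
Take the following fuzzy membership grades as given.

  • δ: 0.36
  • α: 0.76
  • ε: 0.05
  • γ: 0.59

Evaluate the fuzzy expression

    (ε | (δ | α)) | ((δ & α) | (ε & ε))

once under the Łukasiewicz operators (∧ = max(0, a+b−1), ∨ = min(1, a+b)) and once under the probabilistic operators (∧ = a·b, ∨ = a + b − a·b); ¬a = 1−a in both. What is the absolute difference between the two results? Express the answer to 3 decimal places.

0.106

Under Łukasiewicz:
  δ | α = min(1, a+b) on (0.36, 0.76) = 1.00
  ε | (δ | α) = min(1, a+b) on (0.05, 1.00) = 1.00
  δ & α = max(0, a+b−1) on (0.36, 0.76) = 0.12
  ε & ε = max(0, a+b−1) on (0.05, 0.05) = 0.00
  (δ & α) | (ε & ε) = min(1, a+b) on (0.12, 0.00) = 0.12
  (ε | (δ | α)) | ((δ & α) | (ε & ε)) = min(1, a+b) on (1.00, 0.12) = 1.00
  → value = 1.0000
Under probabilistic:
  δ | α = a + b − a·b on (0.3600, 0.7600) = 0.8464
  ε | (δ | α) = a + b − a·b on (0.0500, 0.8464) = 0.8541
  δ & α = a·b on (0.3600, 0.7600) = 0.2736
  ε & ε = a·b on (0.0500, 0.0500) = 0.0025
  (δ & α) | (ε & ε) = a + b − a·b on (0.2736, 0.0025) = 0.2754
  (ε | (δ | α)) | ((δ & α) | (ε & ε)) = a + b − a·b on (0.8541, 0.2754) = 0.8943
  → value = 0.8943
|1.0000 − 0.8943| = 0.106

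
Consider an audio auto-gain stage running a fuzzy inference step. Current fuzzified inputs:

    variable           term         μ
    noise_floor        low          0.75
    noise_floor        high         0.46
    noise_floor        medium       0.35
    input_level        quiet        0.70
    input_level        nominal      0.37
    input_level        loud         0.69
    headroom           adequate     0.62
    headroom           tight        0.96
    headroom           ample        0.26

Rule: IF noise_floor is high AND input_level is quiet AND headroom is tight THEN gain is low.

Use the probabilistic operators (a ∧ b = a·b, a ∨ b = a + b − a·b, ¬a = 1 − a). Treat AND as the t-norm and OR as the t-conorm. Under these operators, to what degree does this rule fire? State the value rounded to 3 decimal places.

0.309

firing strength: high=0.46, quiet=0.70, tight=0.96; AND[a·b] → w = 0.3091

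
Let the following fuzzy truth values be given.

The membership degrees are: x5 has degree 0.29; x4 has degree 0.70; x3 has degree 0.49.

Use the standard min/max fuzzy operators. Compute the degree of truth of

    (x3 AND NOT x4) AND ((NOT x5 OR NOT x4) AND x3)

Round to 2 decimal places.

NOT x4 = 1 − 0.70 = 0.30
x3 AND NOT x4 = min(a, b) on (0.49, 0.30) = 0.30
NOT x5 = 1 − 0.29 = 0.71
NOT x4 = 1 − 0.70 = 0.30
NOT x5 OR NOT x4 = max(a, b) on (0.71, 0.30) = 0.71
(NOT x5 OR NOT x4) AND x3 = min(a, b) on (0.71, 0.49) = 0.49
(x3 AND NOT x4) AND ((NOT x5 OR NOT x4) AND x3) = min(a, b) on (0.30, 0.49) = 0.30

0.30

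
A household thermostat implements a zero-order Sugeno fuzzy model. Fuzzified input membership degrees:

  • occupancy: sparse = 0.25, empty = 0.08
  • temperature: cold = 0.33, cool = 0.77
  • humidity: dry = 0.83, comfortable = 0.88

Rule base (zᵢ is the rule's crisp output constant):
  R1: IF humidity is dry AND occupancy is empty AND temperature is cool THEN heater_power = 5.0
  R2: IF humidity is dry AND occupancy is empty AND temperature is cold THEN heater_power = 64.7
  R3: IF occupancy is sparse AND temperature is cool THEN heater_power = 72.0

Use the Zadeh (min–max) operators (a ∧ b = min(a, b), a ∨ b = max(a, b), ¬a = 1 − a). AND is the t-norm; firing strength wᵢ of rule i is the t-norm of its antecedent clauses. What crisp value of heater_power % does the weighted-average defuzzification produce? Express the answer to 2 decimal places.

R1 (z=5.0): dry=0.83, empty=0.08, cool=0.77; AND[min(a, b)] → w = 0.08
R2 (z=64.7): dry=0.83, empty=0.08, cold=0.33; AND[min(a, b)] → w = 0.08
R3 (z=72.0): sparse=0.25, cool=0.77; AND[min(a, b)] → w = 0.25
Weighted average = (0.08·5.0 + 0.08·64.7 + 0.25·72.0) / (0.08 + 0.08 + 0.25)
  = 23.5760 / 0.4100 = 57.50

57.50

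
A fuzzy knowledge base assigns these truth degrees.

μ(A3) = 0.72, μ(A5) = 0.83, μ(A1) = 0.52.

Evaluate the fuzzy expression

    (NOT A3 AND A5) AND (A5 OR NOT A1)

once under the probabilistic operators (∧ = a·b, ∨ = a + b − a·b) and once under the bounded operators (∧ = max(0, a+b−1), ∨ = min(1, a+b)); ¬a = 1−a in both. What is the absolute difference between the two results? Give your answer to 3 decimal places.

Under probabilistic:
  NOT A3 = 1 − 0.7200 = 0.2800
  NOT A3 AND A5 = a·b on (0.2800, 0.8300) = 0.2324
  NOT A1 = 1 − 0.5200 = 0.4800
  A5 OR NOT A1 = a + b − a·b on (0.8300, 0.4800) = 0.9116
  (NOT A3 AND A5) AND (A5 OR NOT A1) = a·b on (0.2324, 0.9116) = 0.2119
  → value = 0.2119
Under bounded:
  NOT A3 = 1 − 0.72 = 0.28
  NOT A3 AND A5 = max(0, a+b−1) on (0.28, 0.83) = 0.11
  NOT A1 = 1 − 0.52 = 0.48
  A5 OR NOT A1 = min(1, a+b) on (0.83, 0.48) = 1.00
  (NOT A3 AND A5) AND (A5 OR NOT A1) = max(0, a+b−1) on (0.11, 1.00) = 0.11
  → value = 0.1100
|0.2119 − 0.1100| = 0.102

0.102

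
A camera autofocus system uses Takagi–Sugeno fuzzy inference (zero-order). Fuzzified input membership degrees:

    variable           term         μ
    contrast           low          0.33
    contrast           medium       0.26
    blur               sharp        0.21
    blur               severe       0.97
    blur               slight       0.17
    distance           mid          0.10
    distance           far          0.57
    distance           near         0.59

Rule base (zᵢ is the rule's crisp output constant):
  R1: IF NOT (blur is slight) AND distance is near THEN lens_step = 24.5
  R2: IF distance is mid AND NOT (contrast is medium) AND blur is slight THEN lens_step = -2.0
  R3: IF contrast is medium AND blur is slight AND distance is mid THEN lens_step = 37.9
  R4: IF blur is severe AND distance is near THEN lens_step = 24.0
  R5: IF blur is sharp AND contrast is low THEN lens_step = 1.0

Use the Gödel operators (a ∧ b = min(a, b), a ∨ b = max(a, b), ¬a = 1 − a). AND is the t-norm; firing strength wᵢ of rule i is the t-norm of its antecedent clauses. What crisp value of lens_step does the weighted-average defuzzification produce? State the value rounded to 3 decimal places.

R1 (z=24.5): ¬slight=1−0.17=0.83, near=0.59; AND[min(a, b)] → w = 0.59
R2 (z=-2.0): mid=0.10, ¬medium=1−0.26=0.74, slight=0.17; AND[min(a, b)] → w = 0.10
R3 (z=37.9): medium=0.26, slight=0.17, mid=0.10; AND[min(a, b)] → w = 0.10
R4 (z=24.0): severe=0.97, near=0.59; AND[min(a, b)] → w = 0.59
R5 (z=1.0): sharp=0.21, low=0.33; AND[min(a, b)] → w = 0.21
Weighted average = (0.59·24.5 + 0.10·-2.0 + 0.10·37.9 + 0.59·24.0 + 0.21·1.0) / (0.59 + 0.10 + 0.10 + 0.59 + 0.21)
  = 32.4150 / 1.5900 = 20.387

20.387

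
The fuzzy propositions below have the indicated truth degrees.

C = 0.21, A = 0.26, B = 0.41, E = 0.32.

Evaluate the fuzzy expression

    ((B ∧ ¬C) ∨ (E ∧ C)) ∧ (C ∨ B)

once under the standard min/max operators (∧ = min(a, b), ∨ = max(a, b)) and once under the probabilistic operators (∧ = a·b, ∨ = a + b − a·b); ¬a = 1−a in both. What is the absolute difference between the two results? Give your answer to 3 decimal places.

0.213

Under standard min/max:
  ¬C = 1 − 0.21 = 0.79
  B ∧ ¬C = min(a, b) on (0.41, 0.79) = 0.41
  E ∧ C = min(a, b) on (0.32, 0.21) = 0.21
  (B ∧ ¬C) ∨ (E ∧ C) = max(a, b) on (0.41, 0.21) = 0.41
  C ∨ B = max(a, b) on (0.21, 0.41) = 0.41
  ((B ∧ ¬C) ∨ (E ∧ C)) ∧ (C ∨ B) = min(a, b) on (0.41, 0.41) = 0.41
  → value = 0.4100
Under probabilistic:
  ¬C = 1 − 0.2100 = 0.7900
  B ∧ ¬C = a·b on (0.4100, 0.7900) = 0.3239
  E ∧ C = a·b on (0.3200, 0.2100) = 0.0672
  (B ∧ ¬C) ∨ (E ∧ C) = a + b − a·b on (0.3239, 0.0672) = 0.3693
  C ∨ B = a + b − a·b on (0.2100, 0.4100) = 0.5339
  ((B ∧ ¬C) ∨ (E ∧ C)) ∧ (C ∨ B) = a·b on (0.3693, 0.5339) = 0.1972
  → value = 0.1972
|0.4100 − 0.1972| = 0.213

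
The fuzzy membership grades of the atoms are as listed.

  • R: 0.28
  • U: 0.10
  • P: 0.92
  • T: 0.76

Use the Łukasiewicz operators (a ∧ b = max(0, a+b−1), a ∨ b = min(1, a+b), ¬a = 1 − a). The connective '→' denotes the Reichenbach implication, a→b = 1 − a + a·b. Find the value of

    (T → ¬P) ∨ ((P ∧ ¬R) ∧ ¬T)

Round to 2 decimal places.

¬P = 1 − 0.92 = 0.08
T → ¬P  [Reichenbach: 1 − a + a·b] with a=0.76, b=0.08 → 0.30
¬R = 1 − 0.28 = 0.72
P ∧ ¬R = max(0, a+b−1) on (0.92, 0.72) = 0.64
¬T = 1 − 0.76 = 0.24
(P ∧ ¬R) ∧ ¬T = max(0, a+b−1) on (0.64, 0.24) = 0.00
(T → ¬P) ∨ ((P ∧ ¬R) ∧ ¬T) = min(1, a+b) on (0.30, 0.00) = 0.30

0.30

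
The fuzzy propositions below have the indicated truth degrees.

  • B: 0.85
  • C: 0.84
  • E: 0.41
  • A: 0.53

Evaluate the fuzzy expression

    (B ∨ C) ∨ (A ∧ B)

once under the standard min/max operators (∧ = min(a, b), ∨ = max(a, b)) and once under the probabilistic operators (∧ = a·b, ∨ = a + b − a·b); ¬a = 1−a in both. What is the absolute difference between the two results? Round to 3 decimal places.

0.137

Under standard min/max:
  B ∨ C = max(a, b) on (0.85, 0.84) = 0.85
  A ∧ B = min(a, b) on (0.53, 0.85) = 0.53
  (B ∨ C) ∨ (A ∧ B) = max(a, b) on (0.85, 0.53) = 0.85
  → value = 0.8500
Under probabilistic:
  B ∨ C = a + b − a·b on (0.8500, 0.8400) = 0.9760
  A ∧ B = a·b on (0.5300, 0.8500) = 0.4505
  (B ∨ C) ∨ (A ∧ B) = a + b − a·b on (0.9760, 0.4505) = 0.9868
  → value = 0.9868
|0.8500 − 0.9868| = 0.137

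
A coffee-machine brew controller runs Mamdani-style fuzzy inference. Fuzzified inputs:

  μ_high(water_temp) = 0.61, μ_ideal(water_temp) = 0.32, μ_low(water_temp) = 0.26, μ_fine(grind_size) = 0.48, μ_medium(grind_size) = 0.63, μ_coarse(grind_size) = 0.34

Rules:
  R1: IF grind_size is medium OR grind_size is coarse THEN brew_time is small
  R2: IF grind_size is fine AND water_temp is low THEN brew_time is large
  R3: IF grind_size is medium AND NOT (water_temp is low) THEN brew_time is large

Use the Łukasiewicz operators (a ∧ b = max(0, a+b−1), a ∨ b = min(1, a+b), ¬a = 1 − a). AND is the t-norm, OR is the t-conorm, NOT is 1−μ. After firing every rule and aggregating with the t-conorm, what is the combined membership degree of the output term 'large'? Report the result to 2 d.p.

0.37

R1: medium=0.63, coarse=0.34; OR[min(1, a+b)] → w = 0.97
R2: fine=0.48, low=0.26; AND[max(0, a+b−1)] → w = 0.00
R3: medium=0.63, ¬low=1−0.26=0.74; AND[max(0, a+b−1)] → w = 0.37
Rules with consequent 'large': {R2, R3} → strengths 0.00, 0.37
Aggregate via t-conorm [min(1, a+b)]: 0.37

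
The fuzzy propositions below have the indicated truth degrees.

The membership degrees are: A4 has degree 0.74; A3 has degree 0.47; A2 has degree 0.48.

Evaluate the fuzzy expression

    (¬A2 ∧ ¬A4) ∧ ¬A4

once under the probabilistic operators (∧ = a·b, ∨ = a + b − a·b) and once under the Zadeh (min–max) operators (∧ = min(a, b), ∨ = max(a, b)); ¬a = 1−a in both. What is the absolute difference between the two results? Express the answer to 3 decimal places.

0.225

Under probabilistic:
  ¬A2 = 1 − 0.4800 = 0.5200
  ¬A4 = 1 − 0.7400 = 0.2600
  ¬A2 ∧ ¬A4 = a·b on (0.5200, 0.2600) = 0.1352
  ¬A4 = 1 − 0.7400 = 0.2600
  (¬A2 ∧ ¬A4) ∧ ¬A4 = a·b on (0.1352, 0.2600) = 0.0352
  → value = 0.0352
Under Zadeh (min–max):
  ¬A2 = 1 − 0.48 = 0.52
  ¬A4 = 1 − 0.74 = 0.26
  ¬A2 ∧ ¬A4 = min(a, b) on (0.52, 0.26) = 0.26
  ¬A4 = 1 − 0.74 = 0.26
  (¬A2 ∧ ¬A4) ∧ ¬A4 = min(a, b) on (0.26, 0.26) = 0.26
  → value = 0.2600
|0.0352 − 0.2600| = 0.225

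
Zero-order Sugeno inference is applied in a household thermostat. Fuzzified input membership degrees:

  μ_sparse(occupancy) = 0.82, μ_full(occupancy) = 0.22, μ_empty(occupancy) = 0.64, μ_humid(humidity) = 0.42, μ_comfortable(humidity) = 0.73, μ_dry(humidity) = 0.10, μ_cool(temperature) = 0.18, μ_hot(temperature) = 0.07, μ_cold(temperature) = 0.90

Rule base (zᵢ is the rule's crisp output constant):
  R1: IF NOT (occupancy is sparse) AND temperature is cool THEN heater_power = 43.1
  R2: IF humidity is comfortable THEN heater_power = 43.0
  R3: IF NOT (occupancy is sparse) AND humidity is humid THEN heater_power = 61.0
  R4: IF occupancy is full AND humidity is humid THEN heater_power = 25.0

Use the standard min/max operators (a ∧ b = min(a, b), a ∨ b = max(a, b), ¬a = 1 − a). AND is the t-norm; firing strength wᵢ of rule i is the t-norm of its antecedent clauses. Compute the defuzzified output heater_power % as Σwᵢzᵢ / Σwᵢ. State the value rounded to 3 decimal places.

42.464

R1 (z=43.1): ¬sparse=1−0.82=0.18, cool=0.18; AND[min(a, b)] → w = 0.18
R2 (z=43.0): comfortable=0.73 → w = 0.73
R3 (z=61.0): ¬sparse=1−0.82=0.18, humid=0.42; AND[min(a, b)] → w = 0.18
R4 (z=25.0): full=0.22, humid=0.42; AND[min(a, b)] → w = 0.22
Weighted average = (0.18·43.1 + 0.73·43.0 + 0.18·61.0 + 0.22·25.0) / (0.18 + 0.73 + 0.18 + 0.22)
  = 55.6280 / 1.3100 = 42.464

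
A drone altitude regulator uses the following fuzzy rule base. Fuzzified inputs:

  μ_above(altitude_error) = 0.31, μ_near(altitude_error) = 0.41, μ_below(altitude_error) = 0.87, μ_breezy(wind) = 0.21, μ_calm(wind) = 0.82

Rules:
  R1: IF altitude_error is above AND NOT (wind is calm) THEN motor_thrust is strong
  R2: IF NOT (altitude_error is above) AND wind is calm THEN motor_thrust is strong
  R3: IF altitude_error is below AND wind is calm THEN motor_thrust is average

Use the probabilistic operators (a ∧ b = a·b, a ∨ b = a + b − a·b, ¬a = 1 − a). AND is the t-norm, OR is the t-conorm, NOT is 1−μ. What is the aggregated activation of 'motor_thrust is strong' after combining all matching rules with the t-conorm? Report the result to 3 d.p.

0.590

R1: above=0.31, ¬calm=1−0.82=0.18; AND[a·b] → w = 0.0558
R2: ¬above=1−0.31=0.69, calm=0.82; AND[a·b] → w = 0.5658
R3: below=0.87, calm=0.82; AND[a·b] → w = 0.7134
Rules with consequent 'strong': {R1, R2} → strengths 0.0558, 0.5658
Aggregate via t-conorm [a + b − a·b]: 0.5900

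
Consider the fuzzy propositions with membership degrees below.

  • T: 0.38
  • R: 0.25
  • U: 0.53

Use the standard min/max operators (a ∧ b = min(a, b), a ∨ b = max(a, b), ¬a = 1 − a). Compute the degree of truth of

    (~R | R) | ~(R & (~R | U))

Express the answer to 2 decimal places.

~R = 1 − 0.25 = 0.75
~R | R = max(a, b) on (0.75, 0.25) = 0.75
~R = 1 − 0.25 = 0.75
~R | U = max(a, b) on (0.75, 0.53) = 0.75
R & (~R | U) = min(a, b) on (0.25, 0.75) = 0.25
~(R & (~R | U)) = 1 − 0.25 = 0.75
(~R | R) | ~(R & (~R | U)) = max(a, b) on (0.75, 0.75) = 0.75

0.75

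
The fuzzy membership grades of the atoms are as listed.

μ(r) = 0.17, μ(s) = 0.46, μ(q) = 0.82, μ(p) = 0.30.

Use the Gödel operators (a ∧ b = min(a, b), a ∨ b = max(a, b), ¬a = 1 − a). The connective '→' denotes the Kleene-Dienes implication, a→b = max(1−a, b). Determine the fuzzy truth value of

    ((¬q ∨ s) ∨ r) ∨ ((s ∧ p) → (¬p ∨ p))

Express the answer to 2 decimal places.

¬q = 1 − 0.82 = 0.18
¬q ∨ s = max(a, b) on (0.18, 0.46) = 0.46
(¬q ∨ s) ∨ r = max(a, b) on (0.46, 0.17) = 0.46
s ∧ p = min(a, b) on (0.46, 0.30) = 0.30
¬p = 1 − 0.30 = 0.70
¬p ∨ p = max(a, b) on (0.70, 0.30) = 0.70
(s ∧ p) → (¬p ∨ p)  [Kleene-Dienes: max(1−a, b)] with a=0.30, b=0.70 → 0.70
((¬q ∨ s) ∨ r) ∨ ((s ∧ p) → (¬p ∨ p)) = max(a, b) on (0.46, 0.70) = 0.70

0.70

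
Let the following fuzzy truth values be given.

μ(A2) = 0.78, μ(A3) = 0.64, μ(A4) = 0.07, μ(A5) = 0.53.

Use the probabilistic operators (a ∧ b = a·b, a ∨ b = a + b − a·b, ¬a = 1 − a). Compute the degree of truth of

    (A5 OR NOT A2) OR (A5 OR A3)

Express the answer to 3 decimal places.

0.938

NOT A2 = 1 − 0.7800 = 0.2200
A5 OR NOT A2 = a + b − a·b on (0.5300, 0.2200) = 0.6334
A5 OR A3 = a + b − a·b on (0.5300, 0.6400) = 0.8308
(A5 OR NOT A2) OR (A5 OR A3) = a + b − a·b on (0.6334, 0.8308) = 0.9380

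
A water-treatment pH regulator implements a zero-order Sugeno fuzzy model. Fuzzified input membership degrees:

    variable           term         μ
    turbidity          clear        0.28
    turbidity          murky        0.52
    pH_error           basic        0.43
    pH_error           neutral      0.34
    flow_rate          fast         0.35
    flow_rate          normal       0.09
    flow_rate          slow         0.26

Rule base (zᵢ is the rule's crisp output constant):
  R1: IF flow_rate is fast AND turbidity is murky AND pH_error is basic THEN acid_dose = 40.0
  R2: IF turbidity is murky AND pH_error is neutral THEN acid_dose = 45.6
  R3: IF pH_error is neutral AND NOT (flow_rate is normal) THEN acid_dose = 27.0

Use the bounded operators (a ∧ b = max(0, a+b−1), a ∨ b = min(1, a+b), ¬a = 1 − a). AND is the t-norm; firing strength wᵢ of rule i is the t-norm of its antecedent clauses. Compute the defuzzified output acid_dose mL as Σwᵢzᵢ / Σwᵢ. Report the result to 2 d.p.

R1 (z=40.0): fast=0.35, murky=0.52, basic=0.43; AND[max(0, a+b−1)] → w = 0.00
R2 (z=45.6): murky=0.52, neutral=0.34; AND[max(0, a+b−1)] → w = 0.00
R3 (z=27.0): neutral=0.34, ¬normal=1−0.09=0.91; AND[max(0, a+b−1)] → w = 0.25
Weighted average = (0.00·40.0 + 0.00·45.6 + 0.25·27.0) / (0.00 + 0.00 + 0.25)
  = 6.7500 / 0.2500 = 27.00

27.00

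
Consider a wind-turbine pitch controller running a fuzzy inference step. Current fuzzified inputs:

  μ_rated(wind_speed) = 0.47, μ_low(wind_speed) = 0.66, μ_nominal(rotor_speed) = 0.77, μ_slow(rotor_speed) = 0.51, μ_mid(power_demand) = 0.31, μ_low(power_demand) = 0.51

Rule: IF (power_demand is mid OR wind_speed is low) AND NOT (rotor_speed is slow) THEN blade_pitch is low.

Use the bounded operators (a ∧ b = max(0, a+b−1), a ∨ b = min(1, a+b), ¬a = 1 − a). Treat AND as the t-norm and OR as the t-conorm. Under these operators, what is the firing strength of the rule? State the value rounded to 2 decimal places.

firing strength: (mid=0.31 OR low=0.66) = 0.97; AND[max(0, a+b−1)] with ¬slow=1−0.51=0.49 → w = 0.46

0.46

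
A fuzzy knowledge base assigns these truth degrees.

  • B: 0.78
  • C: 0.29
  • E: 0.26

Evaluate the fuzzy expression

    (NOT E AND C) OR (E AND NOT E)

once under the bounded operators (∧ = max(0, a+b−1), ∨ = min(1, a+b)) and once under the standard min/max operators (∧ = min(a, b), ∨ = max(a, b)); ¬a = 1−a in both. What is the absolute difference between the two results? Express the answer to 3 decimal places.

Under bounded:
  NOT E = 1 − 0.26 = 0.74
  NOT E AND C = max(0, a+b−1) on (0.74, 0.29) = 0.03
  NOT E = 1 − 0.26 = 0.74
  E AND NOT E = max(0, a+b−1) on (0.26, 0.74) = 0.00
  (NOT E AND C) OR (E AND NOT E) = min(1, a+b) on (0.03, 0.00) = 0.03
  → value = 0.0300
Under standard min/max:
  NOT E = 1 − 0.26 = 0.74
  NOT E AND C = min(a, b) on (0.74, 0.29) = 0.29
  NOT E = 1 − 0.26 = 0.74
  E AND NOT E = min(a, b) on (0.26, 0.74) = 0.26
  (NOT E AND C) OR (E AND NOT E) = max(a, b) on (0.29, 0.26) = 0.29
  → value = 0.2900
|0.0300 − 0.2900| = 0.260

0.260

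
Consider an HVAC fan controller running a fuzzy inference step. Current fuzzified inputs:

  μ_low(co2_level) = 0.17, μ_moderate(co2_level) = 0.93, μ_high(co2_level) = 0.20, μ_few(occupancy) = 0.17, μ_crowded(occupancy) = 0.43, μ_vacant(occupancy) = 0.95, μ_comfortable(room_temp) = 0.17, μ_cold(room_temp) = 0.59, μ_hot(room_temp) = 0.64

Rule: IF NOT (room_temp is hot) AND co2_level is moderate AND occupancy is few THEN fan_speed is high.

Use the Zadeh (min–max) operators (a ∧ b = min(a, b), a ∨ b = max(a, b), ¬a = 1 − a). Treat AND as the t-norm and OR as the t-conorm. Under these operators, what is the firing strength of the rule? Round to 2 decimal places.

0.17

firing strength: ¬hot=1−0.64=0.36, moderate=0.93, few=0.17; AND[min(a, b)] → w = 0.17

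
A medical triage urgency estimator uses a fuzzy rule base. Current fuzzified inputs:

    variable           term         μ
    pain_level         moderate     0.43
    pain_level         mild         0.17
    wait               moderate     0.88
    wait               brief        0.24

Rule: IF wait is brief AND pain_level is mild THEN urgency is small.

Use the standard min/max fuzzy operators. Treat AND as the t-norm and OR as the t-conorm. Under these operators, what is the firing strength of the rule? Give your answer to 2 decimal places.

0.17

firing strength: brief=0.24, mild=0.17; AND[min(a, b)] → w = 0.17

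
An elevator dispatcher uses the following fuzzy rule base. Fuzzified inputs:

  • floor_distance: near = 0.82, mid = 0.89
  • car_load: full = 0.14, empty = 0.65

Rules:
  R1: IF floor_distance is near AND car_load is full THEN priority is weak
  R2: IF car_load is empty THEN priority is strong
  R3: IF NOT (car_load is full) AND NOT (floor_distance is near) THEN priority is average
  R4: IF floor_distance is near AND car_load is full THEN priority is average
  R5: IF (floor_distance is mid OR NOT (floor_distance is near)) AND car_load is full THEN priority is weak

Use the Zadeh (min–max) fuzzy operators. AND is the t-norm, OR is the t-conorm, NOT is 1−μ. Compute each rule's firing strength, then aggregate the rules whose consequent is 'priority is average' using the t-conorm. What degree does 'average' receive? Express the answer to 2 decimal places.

R1: near=0.82, full=0.14; AND[min(a, b)] → w = 0.14
R2: empty=0.65 → w = 0.65
R3: ¬full=1−0.14=0.86, ¬near=1−0.82=0.18; AND[min(a, b)] → w = 0.18
R4: near=0.82, full=0.14; AND[min(a, b)] → w = 0.14
R5: (mid=0.89 OR ¬near=1−0.82=0.18) = 0.89; AND[min(a, b)] with full=0.14 → w = 0.14
Rules with consequent 'average': {R3, R4} → strengths 0.18, 0.14
Aggregate via t-conorm [max(a, b)]: 0.18

0.18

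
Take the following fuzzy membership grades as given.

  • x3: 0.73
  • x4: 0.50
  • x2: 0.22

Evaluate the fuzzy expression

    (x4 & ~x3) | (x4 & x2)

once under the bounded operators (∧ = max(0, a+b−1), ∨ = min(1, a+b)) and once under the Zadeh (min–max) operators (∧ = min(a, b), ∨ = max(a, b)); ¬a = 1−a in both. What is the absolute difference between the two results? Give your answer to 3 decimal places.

0.270

Under bounded:
  ~x3 = 1 − 0.73 = 0.27
  x4 & ~x3 = max(0, a+b−1) on (0.50, 0.27) = 0.00
  x4 & x2 = max(0, a+b−1) on (0.50, 0.22) = 0.00
  (x4 & ~x3) | (x4 & x2) = min(1, a+b) on (0.00, 0.00) = 0.00
  → value = 0.0000
Under Zadeh (min–max):
  ~x3 = 1 − 0.73 = 0.27
  x4 & ~x3 = min(a, b) on (0.50, 0.27) = 0.27
  x4 & x2 = min(a, b) on (0.50, 0.22) = 0.22
  (x4 & ~x3) | (x4 & x2) = max(a, b) on (0.27, 0.22) = 0.27
  → value = 0.2700
|0.0000 − 0.2700| = 0.270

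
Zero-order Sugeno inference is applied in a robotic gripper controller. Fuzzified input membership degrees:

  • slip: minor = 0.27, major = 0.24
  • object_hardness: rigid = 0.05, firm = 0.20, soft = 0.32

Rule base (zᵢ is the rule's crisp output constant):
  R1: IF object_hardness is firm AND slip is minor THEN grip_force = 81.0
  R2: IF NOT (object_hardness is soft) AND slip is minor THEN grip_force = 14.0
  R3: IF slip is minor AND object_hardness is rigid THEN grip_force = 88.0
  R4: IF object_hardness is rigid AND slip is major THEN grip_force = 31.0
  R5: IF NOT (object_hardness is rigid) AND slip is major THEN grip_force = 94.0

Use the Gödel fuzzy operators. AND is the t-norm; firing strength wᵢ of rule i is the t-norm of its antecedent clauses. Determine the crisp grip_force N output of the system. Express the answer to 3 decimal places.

59.864

R1 (z=81.0): firm=0.20, minor=0.27; AND[min(a, b)] → w = 0.20
R2 (z=14.0): ¬soft=1−0.32=0.68, minor=0.27; AND[min(a, b)] → w = 0.27
R3 (z=88.0): minor=0.27, rigid=0.05; AND[min(a, b)] → w = 0.05
R4 (z=31.0): rigid=0.05, major=0.24; AND[min(a, b)] → w = 0.05
R5 (z=94.0): ¬rigid=1−0.05=0.95, major=0.24; AND[min(a, b)] → w = 0.24
Weighted average = (0.20·81.0 + 0.27·14.0 + 0.05·88.0 + 0.05·31.0 + 0.24·94.0) / (0.20 + 0.27 + 0.05 + 0.05 + 0.24)
  = 48.4900 / 0.8100 = 59.864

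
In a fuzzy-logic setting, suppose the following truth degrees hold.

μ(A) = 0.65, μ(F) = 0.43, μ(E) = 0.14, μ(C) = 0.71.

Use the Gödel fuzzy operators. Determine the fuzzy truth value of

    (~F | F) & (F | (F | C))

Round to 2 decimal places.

0.57

~F = 1 − 0.43 = 0.57
~F | F = max(a, b) on (0.57, 0.43) = 0.57
F | C = max(a, b) on (0.43, 0.71) = 0.71
F | (F | C) = max(a, b) on (0.43, 0.71) = 0.71
(~F | F) & (F | (F | C)) = min(a, b) on (0.57, 0.71) = 0.57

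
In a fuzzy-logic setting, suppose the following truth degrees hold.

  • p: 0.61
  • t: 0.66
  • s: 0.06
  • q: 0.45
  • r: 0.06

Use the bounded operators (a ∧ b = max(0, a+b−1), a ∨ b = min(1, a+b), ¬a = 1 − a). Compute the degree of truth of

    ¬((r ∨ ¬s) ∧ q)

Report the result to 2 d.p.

0.55

¬s = 1 − 0.06 = 0.94
r ∨ ¬s = min(1, a+b) on (0.06, 0.94) = 1.00
(r ∨ ¬s) ∧ q = max(0, a+b−1) on (1.00, 0.45) = 0.45
¬((r ∨ ¬s) ∧ q) = 1 − 0.45 = 0.55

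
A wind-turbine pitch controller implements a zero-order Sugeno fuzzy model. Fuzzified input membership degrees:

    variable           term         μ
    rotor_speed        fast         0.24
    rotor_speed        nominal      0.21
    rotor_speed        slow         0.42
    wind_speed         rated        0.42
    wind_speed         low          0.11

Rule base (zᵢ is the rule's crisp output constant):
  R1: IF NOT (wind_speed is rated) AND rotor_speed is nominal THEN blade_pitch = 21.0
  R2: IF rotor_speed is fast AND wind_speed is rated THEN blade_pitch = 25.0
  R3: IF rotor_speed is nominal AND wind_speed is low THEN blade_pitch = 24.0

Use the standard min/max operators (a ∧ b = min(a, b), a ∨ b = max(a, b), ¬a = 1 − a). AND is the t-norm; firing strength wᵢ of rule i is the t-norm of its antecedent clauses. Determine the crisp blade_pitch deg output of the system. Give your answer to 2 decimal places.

23.30

R1 (z=21.0): ¬rated=1−0.42=0.58, nominal=0.21; AND[min(a, b)] → w = 0.21
R2 (z=25.0): fast=0.24, rated=0.42; AND[min(a, b)] → w = 0.24
R3 (z=24.0): nominal=0.21, low=0.11; AND[min(a, b)] → w = 0.11
Weighted average = (0.21·21.0 + 0.24·25.0 + 0.11·24.0) / (0.21 + 0.24 + 0.11)
  = 13.0500 / 0.5600 = 23.30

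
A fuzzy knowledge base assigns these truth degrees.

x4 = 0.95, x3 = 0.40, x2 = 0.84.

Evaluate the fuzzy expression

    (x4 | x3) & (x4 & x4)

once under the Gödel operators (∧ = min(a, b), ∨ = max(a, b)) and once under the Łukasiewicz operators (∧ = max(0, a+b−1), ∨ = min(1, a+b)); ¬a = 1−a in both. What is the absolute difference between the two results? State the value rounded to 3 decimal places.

Under Gödel:
  x4 | x3 = max(a, b) on (0.95, 0.40) = 0.95
  x4 & x4 = min(a, b) on (0.95, 0.95) = 0.95
  (x4 | x3) & (x4 & x4) = min(a, b) on (0.95, 0.95) = 0.95
  → value = 0.9500
Under Łukasiewicz:
  x4 | x3 = min(1, a+b) on (0.95, 0.40) = 1.00
  x4 & x4 = max(0, a+b−1) on (0.95, 0.95) = 0.90
  (x4 | x3) & (x4 & x4) = max(0, a+b−1) on (1.00, 0.90) = 0.90
  → value = 0.9000
|0.9500 − 0.9000| = 0.050

0.050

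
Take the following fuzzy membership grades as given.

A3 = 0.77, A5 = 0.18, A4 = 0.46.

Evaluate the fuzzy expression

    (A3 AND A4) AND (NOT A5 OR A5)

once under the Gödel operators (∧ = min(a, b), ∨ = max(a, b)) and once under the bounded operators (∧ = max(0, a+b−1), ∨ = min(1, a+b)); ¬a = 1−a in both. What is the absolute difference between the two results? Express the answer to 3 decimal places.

0.230

Under Gödel:
  A3 AND A4 = min(a, b) on (0.77, 0.46) = 0.46
  NOT A5 = 1 − 0.18 = 0.82
  NOT A5 OR A5 = max(a, b) on (0.82, 0.18) = 0.82
  (A3 AND A4) AND (NOT A5 OR A5) = min(a, b) on (0.46, 0.82) = 0.46
  → value = 0.4600
Under bounded:
  A3 AND A4 = max(0, a+b−1) on (0.77, 0.46) = 0.23
  NOT A5 = 1 − 0.18 = 0.82
  NOT A5 OR A5 = min(1, a+b) on (0.82, 0.18) = 1.00
  (A3 AND A4) AND (NOT A5 OR A5) = max(0, a+b−1) on (0.23, 1.00) = 0.23
  → value = 0.2300
|0.4600 − 0.2300| = 0.230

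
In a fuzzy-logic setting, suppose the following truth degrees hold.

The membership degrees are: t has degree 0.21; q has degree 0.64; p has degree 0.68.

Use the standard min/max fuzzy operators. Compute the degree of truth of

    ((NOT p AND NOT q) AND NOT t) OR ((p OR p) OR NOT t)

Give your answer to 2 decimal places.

NOT p = 1 − 0.68 = 0.32
NOT q = 1 − 0.64 = 0.36
NOT p AND NOT q = min(a, b) on (0.32, 0.36) = 0.32
NOT t = 1 − 0.21 = 0.79
(NOT p AND NOT q) AND NOT t = min(a, b) on (0.32, 0.79) = 0.32
p OR p = max(a, b) on (0.68, 0.68) = 0.68
NOT t = 1 − 0.21 = 0.79
(p OR p) OR NOT t = max(a, b) on (0.68, 0.79) = 0.79
((NOT p AND NOT q) AND NOT t) OR ((p OR p) OR NOT t) = max(a, b) on (0.32, 0.79) = 0.79

0.79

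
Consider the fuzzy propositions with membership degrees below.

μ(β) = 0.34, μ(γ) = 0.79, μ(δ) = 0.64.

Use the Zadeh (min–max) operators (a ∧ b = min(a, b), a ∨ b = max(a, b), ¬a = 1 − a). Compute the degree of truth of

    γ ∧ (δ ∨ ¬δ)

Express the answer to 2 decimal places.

0.64

¬δ = 1 − 0.64 = 0.36
δ ∨ ¬δ = max(a, b) on (0.64, 0.36) = 0.64
γ ∧ (δ ∨ ¬δ) = min(a, b) on (0.79, 0.64) = 0.64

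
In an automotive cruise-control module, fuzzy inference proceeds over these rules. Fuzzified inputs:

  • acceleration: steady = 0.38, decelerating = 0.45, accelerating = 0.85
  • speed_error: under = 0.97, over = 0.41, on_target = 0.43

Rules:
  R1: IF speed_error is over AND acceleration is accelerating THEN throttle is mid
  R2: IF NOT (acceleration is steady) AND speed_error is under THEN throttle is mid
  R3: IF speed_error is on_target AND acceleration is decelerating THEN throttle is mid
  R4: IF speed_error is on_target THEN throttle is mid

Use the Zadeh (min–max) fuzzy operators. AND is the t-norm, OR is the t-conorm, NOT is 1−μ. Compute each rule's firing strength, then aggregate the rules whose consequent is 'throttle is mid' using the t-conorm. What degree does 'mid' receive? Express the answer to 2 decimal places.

R1: over=0.41, accelerating=0.85; AND[min(a, b)] → w = 0.41
R2: ¬steady=1−0.38=0.62, under=0.97; AND[min(a, b)] → w = 0.62
R3: on_target=0.43, decelerating=0.45; AND[min(a, b)] → w = 0.43
R4: on_target=0.43 → w = 0.43
Rules with consequent 'mid': {R1, R2, R3, R4} → strengths 0.41, 0.62, 0.43, 0.43
Aggregate via t-conorm [max(a, b)]: 0.62

0.62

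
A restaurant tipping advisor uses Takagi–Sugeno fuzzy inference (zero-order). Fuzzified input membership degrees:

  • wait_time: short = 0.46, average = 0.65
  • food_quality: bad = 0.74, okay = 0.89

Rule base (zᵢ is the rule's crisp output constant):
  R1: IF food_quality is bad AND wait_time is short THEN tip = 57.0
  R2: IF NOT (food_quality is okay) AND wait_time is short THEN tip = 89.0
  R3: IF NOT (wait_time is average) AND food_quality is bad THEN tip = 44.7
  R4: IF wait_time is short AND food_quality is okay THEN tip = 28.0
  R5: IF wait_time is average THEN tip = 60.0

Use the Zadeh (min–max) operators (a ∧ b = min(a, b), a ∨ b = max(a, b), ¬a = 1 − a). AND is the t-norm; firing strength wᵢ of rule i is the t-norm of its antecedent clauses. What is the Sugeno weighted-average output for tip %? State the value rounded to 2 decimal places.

R1 (z=57.0): bad=0.74, short=0.46; AND[min(a, b)] → w = 0.46
R2 (z=89.0): ¬okay=1−0.89=0.11, short=0.46; AND[min(a, b)] → w = 0.11
R3 (z=44.7): ¬average=1−0.65=0.35, bad=0.74; AND[min(a, b)] → w = 0.35
R4 (z=28.0): short=0.46, okay=0.89; AND[min(a, b)] → w = 0.46
R5 (z=60.0): average=0.65 → w = 0.65
Weighted average = (0.46·57.0 + 0.11·89.0 + 0.35·44.7 + 0.46·28.0 + 0.65·60.0) / (0.46 + 0.11 + 0.35 + 0.46 + 0.65)
  = 103.5350 / 2.0300 = 51.00

51.00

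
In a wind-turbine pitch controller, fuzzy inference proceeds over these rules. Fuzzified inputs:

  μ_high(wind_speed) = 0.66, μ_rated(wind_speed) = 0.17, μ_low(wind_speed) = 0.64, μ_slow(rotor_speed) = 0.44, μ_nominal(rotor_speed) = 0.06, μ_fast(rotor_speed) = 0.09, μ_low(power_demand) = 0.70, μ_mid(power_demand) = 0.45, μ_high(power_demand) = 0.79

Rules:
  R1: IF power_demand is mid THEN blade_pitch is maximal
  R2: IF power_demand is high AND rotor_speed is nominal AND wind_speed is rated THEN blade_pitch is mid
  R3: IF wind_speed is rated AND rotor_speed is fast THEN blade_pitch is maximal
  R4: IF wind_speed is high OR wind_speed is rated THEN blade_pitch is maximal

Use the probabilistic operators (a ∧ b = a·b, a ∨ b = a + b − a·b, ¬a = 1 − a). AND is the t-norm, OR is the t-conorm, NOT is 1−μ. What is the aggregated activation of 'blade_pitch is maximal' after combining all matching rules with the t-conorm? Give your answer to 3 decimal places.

R1: mid=0.45 → w = 0.4500
R2: high=0.79, nominal=0.06, rated=0.17; AND[a·b] → w = 0.0081
R3: rated=0.17, fast=0.09; AND[a·b] → w = 0.0153
R4: high=0.66, rated=0.17; OR[a + b − a·b] → w = 0.7178
Rules with consequent 'maximal': {R1, R3, R4} → strengths 0.4500, 0.0153, 0.7178
Aggregate via t-conorm [a + b − a·b]: 0.8472

0.847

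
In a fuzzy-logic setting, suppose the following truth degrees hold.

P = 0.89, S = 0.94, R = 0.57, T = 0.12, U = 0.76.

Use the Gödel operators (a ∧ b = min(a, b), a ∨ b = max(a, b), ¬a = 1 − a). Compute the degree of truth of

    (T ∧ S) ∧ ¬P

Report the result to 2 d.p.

0.11

T ∧ S = min(a, b) on (0.12, 0.94) = 0.12
¬P = 1 − 0.89 = 0.11
(T ∧ S) ∧ ¬P = min(a, b) on (0.12, 0.11) = 0.11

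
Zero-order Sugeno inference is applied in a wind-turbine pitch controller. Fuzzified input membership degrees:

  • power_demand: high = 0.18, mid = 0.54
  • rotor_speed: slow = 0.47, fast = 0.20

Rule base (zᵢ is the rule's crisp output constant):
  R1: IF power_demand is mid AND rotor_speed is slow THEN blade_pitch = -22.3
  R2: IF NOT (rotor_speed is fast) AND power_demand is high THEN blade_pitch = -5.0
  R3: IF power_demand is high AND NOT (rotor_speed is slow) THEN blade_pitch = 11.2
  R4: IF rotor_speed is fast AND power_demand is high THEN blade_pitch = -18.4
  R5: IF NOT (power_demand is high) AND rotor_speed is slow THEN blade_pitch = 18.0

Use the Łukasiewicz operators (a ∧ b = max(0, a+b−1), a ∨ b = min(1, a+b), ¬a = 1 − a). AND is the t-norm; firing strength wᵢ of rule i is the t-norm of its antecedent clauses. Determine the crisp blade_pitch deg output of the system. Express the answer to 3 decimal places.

16.657

R1 (z=-22.3): mid=0.54, slow=0.47; AND[max(0, a+b−1)] → w = 0.01
R2 (z=-5.0): ¬fast=1−0.20=0.80, high=0.18; AND[max(0, a+b−1)] → w = 0.00
R3 (z=11.2): high=0.18, ¬slow=1−0.47=0.53; AND[max(0, a+b−1)] → w = 0.00
R4 (z=-18.4): fast=0.20, high=0.18; AND[max(0, a+b−1)] → w = 0.00
R5 (z=18.0): ¬high=1−0.18=0.82, slow=0.47; AND[max(0, a+b−1)] → w = 0.29
Weighted average = (0.01·-22.3 + 0.00·-5.0 + 0.00·11.2 + 0.00·-18.4 + 0.29·18.0) / (0.01 + 0.00 + 0.00 + 0.00 + 0.29)
  = 4.9970 / 0.3000 = 16.657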